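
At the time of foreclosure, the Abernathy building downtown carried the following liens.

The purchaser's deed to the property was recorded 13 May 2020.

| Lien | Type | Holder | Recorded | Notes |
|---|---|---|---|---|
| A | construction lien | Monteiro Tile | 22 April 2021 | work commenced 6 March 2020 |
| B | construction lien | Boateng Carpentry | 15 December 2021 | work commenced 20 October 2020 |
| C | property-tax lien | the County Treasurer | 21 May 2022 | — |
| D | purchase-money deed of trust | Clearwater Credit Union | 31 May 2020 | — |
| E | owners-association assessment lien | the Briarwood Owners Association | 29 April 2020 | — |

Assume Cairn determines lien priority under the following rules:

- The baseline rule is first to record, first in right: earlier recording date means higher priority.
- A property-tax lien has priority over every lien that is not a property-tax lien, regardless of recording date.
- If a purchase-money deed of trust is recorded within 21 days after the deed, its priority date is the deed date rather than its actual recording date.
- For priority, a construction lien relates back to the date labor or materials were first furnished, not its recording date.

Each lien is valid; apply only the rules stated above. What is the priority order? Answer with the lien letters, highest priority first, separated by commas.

C, A, E, D, B

Effective dates after the stated exceptions: A's effective date is 6 March 2020, when work began; B is treated as recorded 20 October 2020, the work-commencement date; D's effective date is the deed date, 13 May 2020.
As a property-tax lien, C is senior to every other lien.
The other liens, earliest effective date first: A (6 March 2020), E (29 April 2020), D (13 May 2020), B (20 October 2020).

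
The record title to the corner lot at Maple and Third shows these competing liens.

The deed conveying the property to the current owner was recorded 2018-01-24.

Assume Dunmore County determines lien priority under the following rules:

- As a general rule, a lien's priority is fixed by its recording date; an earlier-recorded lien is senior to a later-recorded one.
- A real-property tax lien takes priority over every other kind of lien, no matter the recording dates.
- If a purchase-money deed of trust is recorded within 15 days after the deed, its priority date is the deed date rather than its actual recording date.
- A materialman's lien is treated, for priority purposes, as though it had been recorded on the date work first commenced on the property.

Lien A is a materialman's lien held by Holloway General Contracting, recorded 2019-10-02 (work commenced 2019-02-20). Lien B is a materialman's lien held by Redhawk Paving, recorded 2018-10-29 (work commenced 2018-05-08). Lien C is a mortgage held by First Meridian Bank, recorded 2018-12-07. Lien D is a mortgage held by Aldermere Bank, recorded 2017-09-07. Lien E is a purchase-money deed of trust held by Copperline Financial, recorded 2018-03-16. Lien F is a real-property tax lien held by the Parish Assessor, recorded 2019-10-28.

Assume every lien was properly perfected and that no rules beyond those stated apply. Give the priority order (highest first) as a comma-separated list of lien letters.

Effective dates: A's effective date is 2019-02-20, when work began; B is treated as recorded 2018-05-08, the work-commencement date; E missed the 15-day window (51 days after the deed), so its recording date stands.
F is a real-property tax lien and takes priority over every other lien.
Among the remaining liens, by effective date: D (2017-09-07), E (2018-03-16), B (2018-05-08), C (2018-12-07), A (2019-02-20).

F, D, E, B, C, A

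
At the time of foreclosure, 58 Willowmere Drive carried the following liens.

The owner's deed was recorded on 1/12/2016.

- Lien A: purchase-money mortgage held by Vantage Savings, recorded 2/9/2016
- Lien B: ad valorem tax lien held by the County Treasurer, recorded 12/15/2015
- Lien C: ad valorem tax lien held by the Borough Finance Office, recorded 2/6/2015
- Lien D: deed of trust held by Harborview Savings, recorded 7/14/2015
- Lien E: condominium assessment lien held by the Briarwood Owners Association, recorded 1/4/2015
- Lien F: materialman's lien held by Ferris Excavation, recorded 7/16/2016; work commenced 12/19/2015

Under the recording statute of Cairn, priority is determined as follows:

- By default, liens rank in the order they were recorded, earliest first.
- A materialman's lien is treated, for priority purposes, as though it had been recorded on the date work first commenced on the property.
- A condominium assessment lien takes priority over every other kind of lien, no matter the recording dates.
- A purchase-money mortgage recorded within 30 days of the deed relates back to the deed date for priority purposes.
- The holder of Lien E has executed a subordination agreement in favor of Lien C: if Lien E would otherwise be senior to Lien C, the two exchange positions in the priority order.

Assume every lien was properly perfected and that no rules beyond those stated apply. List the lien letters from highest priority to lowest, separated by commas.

Effective dates: A was recorded within the 30-day window, so its effective date is the deed date 1/12/2016; F is treated as recorded 12/19/2015, the work-commencement date.
E is a condominium assessment lien and takes priority over every other lien.
Among the remaining liens, by effective date: C (2/6/2015), D (7/14/2015), B (12/15/2015), F (12/19/2015), A (1/12/2016).
The subordination applies — E was senior to C — so E and C swap.

C, E, D, B, F, A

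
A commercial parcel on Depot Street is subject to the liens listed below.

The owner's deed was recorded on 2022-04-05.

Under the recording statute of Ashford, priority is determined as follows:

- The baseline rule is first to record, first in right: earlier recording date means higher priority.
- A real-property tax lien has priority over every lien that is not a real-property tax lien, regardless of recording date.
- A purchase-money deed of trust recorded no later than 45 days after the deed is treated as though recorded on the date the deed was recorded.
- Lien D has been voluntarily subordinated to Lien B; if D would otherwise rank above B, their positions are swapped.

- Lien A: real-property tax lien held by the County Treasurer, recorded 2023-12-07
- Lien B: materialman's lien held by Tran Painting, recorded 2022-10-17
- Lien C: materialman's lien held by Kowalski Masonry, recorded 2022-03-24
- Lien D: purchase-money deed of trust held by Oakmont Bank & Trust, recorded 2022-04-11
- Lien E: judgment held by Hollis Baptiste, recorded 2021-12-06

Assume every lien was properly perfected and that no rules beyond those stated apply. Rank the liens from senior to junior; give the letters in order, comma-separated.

A, E, C, B, D

Effective dates: D was recorded within the 45-day window, so its effective date is the deed date 2022-04-05.
A is a real-property tax lien and takes priority over every other lien.
The other liens, earliest effective date first: E (2021-12-06), C (2022-03-24), D (2022-04-05), B (2022-10-17).
D is senior to B before the subordination, so the two trade places.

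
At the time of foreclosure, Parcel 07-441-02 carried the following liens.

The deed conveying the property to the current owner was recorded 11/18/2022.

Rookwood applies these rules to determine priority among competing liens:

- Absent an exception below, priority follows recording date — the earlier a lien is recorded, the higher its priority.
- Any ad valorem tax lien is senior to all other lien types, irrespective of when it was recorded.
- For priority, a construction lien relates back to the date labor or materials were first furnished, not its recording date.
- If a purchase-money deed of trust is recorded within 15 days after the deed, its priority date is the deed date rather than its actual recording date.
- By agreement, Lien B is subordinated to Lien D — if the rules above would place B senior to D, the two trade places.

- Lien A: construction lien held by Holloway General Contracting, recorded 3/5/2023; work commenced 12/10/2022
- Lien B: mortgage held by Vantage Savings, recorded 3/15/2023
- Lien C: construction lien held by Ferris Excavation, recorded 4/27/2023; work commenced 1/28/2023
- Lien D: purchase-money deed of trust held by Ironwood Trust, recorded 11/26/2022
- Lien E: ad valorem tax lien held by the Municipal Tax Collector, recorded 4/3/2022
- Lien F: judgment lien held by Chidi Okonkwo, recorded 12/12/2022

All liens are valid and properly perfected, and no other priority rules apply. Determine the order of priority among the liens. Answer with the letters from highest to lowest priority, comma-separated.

Effective dates: A is treated as recorded 12/10/2022, the work-commencement date; C relates back to 1/28/2023 (work commenced); D relates back to the deed date 11/18/2022.
E is an ad valorem tax lien and takes priority over every other lien.
Remaining liens by effective date: D (11/18/2022), A (12/10/2022), F (12/12/2022), C (1/28/2023), B (3/15/2023).
B already ranks below D; the subordination has no effect.

E, D, A, F, C, B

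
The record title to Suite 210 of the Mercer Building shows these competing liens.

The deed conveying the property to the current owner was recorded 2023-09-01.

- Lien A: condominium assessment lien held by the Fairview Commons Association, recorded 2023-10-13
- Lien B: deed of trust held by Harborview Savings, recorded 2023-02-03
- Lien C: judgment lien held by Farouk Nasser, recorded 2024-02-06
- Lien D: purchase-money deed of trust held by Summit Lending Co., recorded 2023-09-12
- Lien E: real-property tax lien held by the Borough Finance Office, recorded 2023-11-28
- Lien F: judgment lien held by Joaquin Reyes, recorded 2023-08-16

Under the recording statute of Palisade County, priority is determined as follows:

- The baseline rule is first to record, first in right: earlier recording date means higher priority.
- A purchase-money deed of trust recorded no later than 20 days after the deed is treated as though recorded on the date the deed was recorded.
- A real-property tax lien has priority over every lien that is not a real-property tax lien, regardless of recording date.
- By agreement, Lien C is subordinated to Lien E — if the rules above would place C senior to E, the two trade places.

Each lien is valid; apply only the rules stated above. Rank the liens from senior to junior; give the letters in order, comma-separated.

E, B, F, D, A, C

Effective dates after the stated exceptions: D's effective date is the deed date, 2023-09-01.
As a real-property tax lien, E is senior to every other lien.
Remaining liens by effective date: B (2023-02-03), F (2023-08-16), D (2023-09-01), A (2023-10-13), C (2024-02-06).
C already ranks below E; the subordination has no effect.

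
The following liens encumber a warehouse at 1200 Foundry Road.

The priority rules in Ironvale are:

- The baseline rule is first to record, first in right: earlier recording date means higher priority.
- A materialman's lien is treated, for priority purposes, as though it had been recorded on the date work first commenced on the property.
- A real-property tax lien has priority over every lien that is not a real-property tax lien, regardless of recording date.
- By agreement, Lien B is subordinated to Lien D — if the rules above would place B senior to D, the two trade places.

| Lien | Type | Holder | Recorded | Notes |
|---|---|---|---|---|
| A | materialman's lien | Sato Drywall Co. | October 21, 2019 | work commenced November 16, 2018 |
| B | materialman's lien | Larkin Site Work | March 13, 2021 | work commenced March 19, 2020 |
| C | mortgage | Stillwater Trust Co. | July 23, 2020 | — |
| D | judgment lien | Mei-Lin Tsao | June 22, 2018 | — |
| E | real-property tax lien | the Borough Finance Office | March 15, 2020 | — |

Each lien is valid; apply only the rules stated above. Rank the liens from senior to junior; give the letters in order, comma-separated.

Effective dates: A's effective date is November 16, 2018, when work began; B is treated as recorded March 19, 2020, the work-commencement date.
As a real-property tax lien, E is senior to every other lien.
The other liens, earliest effective date first: D (June 22, 2018), A (November 16, 2018), B (March 19, 2020), C (July 23, 2020).
Since B is not senior to D, the subordination leaves the order unchanged.

E, D, A, B, C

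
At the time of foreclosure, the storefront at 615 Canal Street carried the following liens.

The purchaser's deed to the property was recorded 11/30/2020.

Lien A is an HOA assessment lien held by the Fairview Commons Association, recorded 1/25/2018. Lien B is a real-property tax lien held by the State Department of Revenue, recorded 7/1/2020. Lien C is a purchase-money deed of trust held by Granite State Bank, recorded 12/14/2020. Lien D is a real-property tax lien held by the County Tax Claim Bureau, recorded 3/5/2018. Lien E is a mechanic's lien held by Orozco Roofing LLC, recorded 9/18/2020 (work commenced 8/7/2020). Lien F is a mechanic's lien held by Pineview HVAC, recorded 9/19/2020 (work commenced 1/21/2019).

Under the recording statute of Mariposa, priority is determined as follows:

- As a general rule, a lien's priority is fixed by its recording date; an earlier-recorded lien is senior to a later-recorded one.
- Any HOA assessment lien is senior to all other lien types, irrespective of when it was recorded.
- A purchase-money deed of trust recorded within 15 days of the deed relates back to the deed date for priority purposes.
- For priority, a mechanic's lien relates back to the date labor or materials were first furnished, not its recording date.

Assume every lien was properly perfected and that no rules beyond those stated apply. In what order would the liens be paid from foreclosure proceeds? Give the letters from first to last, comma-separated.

Adjusting effective dates: C was recorded within the 15-day window, so its effective date is the deed date 11/30/2020; E is treated as recorded 8/7/2020, the work-commencement date; F relates back to 1/21/2019 (work commenced).
A is an HOA assessment lien and takes priority over every other lien.
Remaining liens by effective date: D (3/5/2018), F (1/21/2019), B (7/1/2020), E (8/7/2020), C (11/30/2020).

A, D, F, B, E, C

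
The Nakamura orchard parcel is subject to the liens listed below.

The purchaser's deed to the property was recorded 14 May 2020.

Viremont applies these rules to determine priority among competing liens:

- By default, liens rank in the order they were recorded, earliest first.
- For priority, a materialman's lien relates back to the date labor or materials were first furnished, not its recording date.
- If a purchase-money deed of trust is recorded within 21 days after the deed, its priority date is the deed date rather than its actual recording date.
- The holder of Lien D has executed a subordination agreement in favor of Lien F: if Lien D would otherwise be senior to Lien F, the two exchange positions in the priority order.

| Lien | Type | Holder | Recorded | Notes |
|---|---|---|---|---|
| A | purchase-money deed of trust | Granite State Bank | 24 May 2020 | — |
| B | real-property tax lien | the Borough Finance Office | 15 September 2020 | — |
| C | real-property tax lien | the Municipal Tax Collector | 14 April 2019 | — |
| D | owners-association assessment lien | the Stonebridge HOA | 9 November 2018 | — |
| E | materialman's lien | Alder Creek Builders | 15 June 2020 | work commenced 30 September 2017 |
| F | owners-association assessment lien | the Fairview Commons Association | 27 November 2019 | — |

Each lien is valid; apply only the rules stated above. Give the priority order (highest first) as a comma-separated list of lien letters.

E, F, C, D, A, B

Effective dates: A's effective date is the deed date, 14 May 2020; E relates back to 30 September 2017 (work commenced).
By effective date: E (30 September 2017), D (9 November 2018), C (14 April 2019), F (27 November 2019), A (14 May 2020), B (15 September 2020).
The subordination applies — D was senior to F — so D and F swap.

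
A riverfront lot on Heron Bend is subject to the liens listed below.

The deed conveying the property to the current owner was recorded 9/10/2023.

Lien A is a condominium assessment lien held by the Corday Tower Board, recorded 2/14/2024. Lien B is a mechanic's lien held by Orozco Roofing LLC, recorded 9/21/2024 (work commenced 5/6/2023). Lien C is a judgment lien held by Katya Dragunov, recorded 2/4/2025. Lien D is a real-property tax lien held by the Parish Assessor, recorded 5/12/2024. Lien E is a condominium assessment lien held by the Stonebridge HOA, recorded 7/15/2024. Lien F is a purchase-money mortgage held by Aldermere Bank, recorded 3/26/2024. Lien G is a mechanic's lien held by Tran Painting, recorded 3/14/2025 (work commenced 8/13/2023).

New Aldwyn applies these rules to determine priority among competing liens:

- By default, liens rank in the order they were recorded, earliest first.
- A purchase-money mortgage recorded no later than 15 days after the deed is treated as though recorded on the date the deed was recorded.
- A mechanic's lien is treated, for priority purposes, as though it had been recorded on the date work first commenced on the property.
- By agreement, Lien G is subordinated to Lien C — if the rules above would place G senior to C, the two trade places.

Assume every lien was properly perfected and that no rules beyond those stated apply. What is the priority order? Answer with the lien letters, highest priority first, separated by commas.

B, C, A, F, D, E, G

Effective dates: B relates back to 5/6/2023 (work commenced); F missed the 15-day window (198 days after the deed), so its recording date stands; G is treated as recorded 8/13/2023, the work-commencement date.
Sorted by effective date: B (5/6/2023), G (8/13/2023), A (2/14/2024), F (3/26/2024), D (5/12/2024), E (7/15/2024), C (2/4/2025).
G would otherwise be senior to C, so under the subordination agreement G and C exchange positions.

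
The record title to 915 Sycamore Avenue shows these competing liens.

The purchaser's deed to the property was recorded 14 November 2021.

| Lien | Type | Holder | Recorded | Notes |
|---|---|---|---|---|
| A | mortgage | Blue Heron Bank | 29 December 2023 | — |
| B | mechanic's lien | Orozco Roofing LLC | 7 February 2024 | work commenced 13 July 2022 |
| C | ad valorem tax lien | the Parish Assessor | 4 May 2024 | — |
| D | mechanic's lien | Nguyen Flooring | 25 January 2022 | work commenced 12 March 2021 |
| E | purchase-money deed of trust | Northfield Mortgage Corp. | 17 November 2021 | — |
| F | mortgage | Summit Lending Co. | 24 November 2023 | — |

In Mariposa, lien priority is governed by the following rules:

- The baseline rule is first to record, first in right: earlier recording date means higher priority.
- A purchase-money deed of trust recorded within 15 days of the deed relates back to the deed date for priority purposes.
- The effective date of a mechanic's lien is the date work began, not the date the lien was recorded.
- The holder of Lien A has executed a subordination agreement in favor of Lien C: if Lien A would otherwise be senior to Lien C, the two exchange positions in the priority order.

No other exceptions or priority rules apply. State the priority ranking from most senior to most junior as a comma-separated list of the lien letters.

D, E, B, F, C, A

First, effective dates: B relates back to 13 July 2022 (work commenced); D's effective date is 12 March 2021, when work began; E was recorded within the 15-day window, so its effective date is the deed date 14 November 2021.
By effective date, earliest first: D (12 March 2021), E (14 November 2021), B (13 July 2022), F (24 November 2023), A (29 December 2023), C (4 May 2024).
A is senior to C before the subordination, so the two trade places.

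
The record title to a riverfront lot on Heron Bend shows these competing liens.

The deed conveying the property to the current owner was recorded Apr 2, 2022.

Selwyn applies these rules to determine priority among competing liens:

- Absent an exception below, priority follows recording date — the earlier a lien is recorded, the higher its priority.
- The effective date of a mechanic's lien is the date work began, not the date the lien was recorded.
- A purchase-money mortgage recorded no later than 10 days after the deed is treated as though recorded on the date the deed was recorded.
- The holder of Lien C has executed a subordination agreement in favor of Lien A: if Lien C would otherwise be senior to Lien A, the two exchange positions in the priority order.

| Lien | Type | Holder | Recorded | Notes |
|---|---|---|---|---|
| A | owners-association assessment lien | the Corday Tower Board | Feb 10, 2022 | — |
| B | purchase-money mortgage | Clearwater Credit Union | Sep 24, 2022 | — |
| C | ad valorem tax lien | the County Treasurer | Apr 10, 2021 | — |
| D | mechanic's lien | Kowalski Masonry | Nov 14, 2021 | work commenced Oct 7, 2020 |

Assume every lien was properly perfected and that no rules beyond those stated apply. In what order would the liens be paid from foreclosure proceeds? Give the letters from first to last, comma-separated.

Effective dates after the stated exceptions: B was recorded 175 days after the deed — beyond 10 days — so no relation-back applies; D's effective date is Oct 7, 2020, when work began.
Sorted by effective date: D (Oct 7, 2020), C (Apr 10, 2021), A (Feb 10, 2022), B (Sep 24, 2022).
C is senior to A before the subordination, so the two trade places.

D, A, C, B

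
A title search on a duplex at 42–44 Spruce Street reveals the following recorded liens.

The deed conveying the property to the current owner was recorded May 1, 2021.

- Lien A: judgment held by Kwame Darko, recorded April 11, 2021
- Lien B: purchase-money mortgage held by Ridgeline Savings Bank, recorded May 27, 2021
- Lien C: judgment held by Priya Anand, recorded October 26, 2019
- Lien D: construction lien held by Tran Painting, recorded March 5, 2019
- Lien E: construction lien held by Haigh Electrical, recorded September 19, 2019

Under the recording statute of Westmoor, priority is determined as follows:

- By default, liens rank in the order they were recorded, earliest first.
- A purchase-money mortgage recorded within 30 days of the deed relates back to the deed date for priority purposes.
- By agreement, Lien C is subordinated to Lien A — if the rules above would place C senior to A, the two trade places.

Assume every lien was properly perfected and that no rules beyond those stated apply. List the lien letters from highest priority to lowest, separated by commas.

D, E, A, C, B

First, effective dates: B relates back to the deed date May 1, 2021.
By effective date: D (March 5, 2019), E (September 19, 2019), C (October 26, 2019), A (April 11, 2021), B (May 1, 2021).
C is senior to A before the subordination, so the two trade places.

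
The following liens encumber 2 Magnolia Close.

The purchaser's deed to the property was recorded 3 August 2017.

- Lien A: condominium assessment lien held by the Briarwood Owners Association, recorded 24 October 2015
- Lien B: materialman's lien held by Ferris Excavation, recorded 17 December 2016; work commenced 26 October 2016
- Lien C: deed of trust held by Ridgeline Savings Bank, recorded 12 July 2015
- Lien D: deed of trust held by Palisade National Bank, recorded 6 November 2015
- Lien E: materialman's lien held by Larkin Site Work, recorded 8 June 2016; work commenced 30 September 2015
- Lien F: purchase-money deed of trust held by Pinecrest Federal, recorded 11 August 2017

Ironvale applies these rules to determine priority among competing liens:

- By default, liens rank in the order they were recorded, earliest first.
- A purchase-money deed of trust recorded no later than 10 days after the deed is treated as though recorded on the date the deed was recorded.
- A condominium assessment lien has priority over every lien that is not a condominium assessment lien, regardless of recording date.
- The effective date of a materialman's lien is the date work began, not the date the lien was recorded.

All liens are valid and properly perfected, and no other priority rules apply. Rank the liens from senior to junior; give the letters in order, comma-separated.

First, effective dates: B is treated as recorded 26 October 2016, the work-commencement date; E's effective date is 30 September 2015, when work began; F's effective date is the deed date, 3 August 2017.
A is a condominium assessment lien, so it outranks all other liens regardless of date.
Remaining liens by effective date: C (12 July 2015), E (30 September 2015), D (6 November 2015), B (26 October 2016), F (3 August 2017).

A, C, E, D, B, F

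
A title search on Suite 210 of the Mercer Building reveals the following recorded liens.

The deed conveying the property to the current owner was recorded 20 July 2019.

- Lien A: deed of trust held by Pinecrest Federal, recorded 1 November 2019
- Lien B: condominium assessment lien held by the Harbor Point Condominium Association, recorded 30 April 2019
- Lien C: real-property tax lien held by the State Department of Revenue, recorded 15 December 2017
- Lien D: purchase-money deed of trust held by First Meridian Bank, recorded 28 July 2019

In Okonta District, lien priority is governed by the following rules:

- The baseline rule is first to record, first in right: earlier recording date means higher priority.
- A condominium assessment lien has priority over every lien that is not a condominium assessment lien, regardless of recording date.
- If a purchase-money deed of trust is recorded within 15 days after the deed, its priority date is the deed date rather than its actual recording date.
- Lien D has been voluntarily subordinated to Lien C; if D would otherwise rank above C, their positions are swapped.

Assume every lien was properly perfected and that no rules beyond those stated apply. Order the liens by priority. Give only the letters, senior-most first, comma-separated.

Effective dates: D's effective date is the deed date, 20 July 2019.
As a condominium assessment lien, B is senior to every other lien.
The other liens, earliest effective date first: C (15 December 2017), D (20 July 2019), A (1 November 2019).
D already ranks below C; the subordination has no effect.

B, C, D, A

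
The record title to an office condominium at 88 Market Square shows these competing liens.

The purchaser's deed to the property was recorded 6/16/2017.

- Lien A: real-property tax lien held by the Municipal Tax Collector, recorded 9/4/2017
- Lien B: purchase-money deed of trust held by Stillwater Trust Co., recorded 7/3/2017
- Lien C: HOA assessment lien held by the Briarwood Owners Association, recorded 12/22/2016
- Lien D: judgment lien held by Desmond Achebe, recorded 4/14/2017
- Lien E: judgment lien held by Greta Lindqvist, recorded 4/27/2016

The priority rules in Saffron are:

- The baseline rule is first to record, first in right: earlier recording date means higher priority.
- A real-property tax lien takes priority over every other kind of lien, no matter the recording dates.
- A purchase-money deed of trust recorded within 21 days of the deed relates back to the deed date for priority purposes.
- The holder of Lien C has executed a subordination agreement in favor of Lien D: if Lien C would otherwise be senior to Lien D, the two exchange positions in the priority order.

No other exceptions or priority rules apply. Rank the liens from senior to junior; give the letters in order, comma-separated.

Effective dates after the stated exceptions: B was recorded within the 21-day window, so its effective date is the deed date 6/16/2017.
A, as a real-property tax lien, has superpriority and ranks first.
Ordering the rest by effective date: E (4/27/2016), C (12/22/2016), D (4/14/2017), B (6/16/2017).
C would otherwise be senior to D, so under the subordination agreement C and D exchange positions.

A, E, D, C, B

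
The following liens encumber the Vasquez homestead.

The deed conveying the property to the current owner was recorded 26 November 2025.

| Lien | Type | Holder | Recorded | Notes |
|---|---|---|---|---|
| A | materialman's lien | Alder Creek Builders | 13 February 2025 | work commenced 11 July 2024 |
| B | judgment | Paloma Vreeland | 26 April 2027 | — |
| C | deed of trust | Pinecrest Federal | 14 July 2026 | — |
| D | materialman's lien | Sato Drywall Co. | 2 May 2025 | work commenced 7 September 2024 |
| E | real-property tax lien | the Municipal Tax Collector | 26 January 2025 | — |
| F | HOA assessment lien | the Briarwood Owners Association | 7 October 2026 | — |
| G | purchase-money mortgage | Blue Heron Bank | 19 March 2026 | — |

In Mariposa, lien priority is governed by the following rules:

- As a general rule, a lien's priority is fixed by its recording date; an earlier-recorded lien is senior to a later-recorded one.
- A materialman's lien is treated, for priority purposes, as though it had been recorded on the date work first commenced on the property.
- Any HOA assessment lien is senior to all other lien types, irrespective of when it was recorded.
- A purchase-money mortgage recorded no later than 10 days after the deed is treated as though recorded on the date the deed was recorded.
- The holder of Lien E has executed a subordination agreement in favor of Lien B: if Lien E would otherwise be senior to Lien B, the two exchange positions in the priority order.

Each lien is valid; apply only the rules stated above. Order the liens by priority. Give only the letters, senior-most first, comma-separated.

Effective dates: A relates back to 11 July 2024 (work commenced); D relates back to 7 September 2024 (work commenced); G was recorded 113 days after the deed — beyond 10 days — so no relation-back applies.
F is an HOA assessment lien and takes priority over every other lien.
Among the remaining liens, by effective date: A (11 July 2024), D (7 September 2024), E (26 January 2025), G (19 March 2026), C (14 July 2026), B (26 April 2027).
E would otherwise be senior to B, so under the subordination agreement E and B exchange positions.

F, A, D, B, G, C, E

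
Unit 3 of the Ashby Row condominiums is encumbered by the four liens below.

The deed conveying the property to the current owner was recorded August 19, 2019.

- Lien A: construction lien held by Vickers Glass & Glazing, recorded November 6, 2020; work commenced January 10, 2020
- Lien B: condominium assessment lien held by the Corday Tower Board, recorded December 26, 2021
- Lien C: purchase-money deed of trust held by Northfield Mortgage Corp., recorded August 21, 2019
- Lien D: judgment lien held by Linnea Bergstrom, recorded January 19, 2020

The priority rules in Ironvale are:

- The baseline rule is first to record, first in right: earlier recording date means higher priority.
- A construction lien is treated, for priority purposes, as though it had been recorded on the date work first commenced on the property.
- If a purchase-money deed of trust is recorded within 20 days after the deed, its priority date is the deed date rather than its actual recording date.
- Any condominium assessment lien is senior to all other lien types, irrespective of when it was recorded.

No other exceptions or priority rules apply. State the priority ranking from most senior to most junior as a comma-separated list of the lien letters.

B, C, A, D

Effective dates: A relates back to January 10, 2020 (work commenced); C was recorded within the 20-day window, so its effective date is the deed date August 19, 2019.
As a condominium assessment lien, B is senior to every other lien.
Ordering the rest by effective date: C (August 19, 2019), A (January 10, 2020), D (January 19, 2020).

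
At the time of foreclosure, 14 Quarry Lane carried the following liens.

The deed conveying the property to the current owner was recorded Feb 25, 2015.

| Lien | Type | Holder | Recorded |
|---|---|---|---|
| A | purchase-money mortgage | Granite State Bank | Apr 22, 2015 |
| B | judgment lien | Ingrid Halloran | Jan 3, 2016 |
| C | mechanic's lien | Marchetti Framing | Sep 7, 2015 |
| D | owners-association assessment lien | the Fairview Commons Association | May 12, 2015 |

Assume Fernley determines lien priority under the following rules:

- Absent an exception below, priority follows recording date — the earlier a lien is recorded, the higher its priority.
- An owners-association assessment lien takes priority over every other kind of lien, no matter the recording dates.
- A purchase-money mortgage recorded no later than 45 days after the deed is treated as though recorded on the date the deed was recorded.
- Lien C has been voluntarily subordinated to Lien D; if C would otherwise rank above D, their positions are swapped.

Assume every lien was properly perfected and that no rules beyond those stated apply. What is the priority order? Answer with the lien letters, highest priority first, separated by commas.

D, A, C, B

Adjusting effective dates: A missed the 45-day window (56 days after the deed), so its recording date stands.
D is an owners-association assessment lien, so it outranks all other liens regardless of date.
Among the remaining liens, by effective date: A (Apr 22, 2015), C (Sep 7, 2015), B (Jan 3, 2016).
C is already junior to D, so the subordination agreement changes nothing.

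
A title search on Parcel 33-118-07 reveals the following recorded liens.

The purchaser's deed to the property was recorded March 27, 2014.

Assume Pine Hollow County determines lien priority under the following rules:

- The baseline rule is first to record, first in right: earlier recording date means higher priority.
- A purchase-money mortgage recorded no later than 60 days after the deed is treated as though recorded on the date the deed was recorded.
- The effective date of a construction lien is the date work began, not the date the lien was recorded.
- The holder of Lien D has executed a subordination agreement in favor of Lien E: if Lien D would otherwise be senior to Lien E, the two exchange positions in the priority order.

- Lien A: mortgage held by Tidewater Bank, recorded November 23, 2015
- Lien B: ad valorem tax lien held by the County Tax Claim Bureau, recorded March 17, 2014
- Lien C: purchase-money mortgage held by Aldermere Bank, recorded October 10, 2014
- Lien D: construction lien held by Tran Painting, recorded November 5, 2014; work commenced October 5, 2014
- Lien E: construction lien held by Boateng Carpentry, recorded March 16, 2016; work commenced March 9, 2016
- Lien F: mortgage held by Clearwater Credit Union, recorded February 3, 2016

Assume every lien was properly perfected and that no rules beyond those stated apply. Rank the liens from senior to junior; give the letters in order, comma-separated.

B, E, C, A, F, D

First, effective dates: C missed the 60-day window (197 days after the deed), so its recording date stands; D's effective date is October 5, 2014, when work began; E relates back to March 9, 2016 (work commenced).
By effective date: B (March 17, 2014), D (October 5, 2014), C (October 10, 2014), A (November 23, 2015), F (February 3, 2016), E (March 9, 2016).
D is senior to E before the subordination, so the two trade places.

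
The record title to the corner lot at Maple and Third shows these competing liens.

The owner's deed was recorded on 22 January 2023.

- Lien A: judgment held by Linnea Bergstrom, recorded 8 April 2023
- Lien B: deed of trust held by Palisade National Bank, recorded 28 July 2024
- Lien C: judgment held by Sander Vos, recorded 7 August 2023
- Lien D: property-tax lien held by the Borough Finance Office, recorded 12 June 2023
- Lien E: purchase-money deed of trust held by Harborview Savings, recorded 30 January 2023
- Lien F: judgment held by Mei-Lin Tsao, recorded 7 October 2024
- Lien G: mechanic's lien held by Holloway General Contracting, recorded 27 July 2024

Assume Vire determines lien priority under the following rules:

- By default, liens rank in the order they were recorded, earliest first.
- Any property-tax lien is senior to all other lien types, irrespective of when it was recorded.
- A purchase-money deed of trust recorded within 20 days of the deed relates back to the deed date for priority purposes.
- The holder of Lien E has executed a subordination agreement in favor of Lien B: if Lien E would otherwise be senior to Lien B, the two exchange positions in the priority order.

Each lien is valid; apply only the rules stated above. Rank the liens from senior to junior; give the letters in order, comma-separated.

D, B, A, C, G, E, F

Adjusting effective dates: E was recorded within the 20-day window, so its effective date is the deed date 22 January 2023.
D is a property-tax lien and takes priority over every other lien.
Ordering the rest by effective date: E (22 January 2023), A (8 April 2023), C (7 August 2023), G (27 July 2024), B (28 July 2024), F (7 October 2024).
Because E would otherwise rank above B, the subordination swaps them.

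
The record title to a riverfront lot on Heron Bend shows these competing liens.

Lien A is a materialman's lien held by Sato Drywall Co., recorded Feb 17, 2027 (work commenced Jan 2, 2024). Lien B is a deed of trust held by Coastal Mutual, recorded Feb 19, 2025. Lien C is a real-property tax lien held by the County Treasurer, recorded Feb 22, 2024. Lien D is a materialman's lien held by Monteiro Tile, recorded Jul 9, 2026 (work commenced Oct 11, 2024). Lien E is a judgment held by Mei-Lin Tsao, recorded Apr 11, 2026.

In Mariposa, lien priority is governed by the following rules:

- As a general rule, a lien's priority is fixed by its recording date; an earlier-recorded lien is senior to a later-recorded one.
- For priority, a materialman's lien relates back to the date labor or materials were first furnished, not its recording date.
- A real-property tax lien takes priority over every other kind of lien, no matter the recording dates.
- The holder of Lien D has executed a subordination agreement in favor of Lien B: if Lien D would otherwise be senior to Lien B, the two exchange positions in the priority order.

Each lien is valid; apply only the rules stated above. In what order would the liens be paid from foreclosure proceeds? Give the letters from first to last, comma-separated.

Adjusting effective dates: A relates back to Jan 2, 2024 (work commenced); D relates back to Oct 11, 2024 (work commenced).
C is a real-property tax lien, so it outranks all other liens regardless of date.
The other liens, earliest effective date first: A (Jan 2, 2024), D (Oct 11, 2024), B (Feb 19, 2025), E (Apr 11, 2026).
The subordination applies — D was senior to B — so D and B swap.

C, A, B, D, E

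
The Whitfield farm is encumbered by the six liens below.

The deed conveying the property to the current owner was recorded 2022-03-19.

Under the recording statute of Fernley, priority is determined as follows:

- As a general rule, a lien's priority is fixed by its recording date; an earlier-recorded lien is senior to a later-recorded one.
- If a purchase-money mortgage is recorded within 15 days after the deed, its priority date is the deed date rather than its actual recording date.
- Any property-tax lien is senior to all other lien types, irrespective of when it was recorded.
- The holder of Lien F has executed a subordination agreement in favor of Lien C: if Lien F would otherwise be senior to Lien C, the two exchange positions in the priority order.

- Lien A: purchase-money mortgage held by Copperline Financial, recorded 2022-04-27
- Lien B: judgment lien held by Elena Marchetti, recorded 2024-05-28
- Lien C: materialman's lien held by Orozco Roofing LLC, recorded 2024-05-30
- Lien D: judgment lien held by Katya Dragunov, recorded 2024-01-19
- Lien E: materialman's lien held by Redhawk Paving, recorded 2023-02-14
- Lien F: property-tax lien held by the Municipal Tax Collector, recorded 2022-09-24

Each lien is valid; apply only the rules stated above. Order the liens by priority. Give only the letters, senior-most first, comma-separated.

Adjusting effective dates: A was recorded 39 days after the deed, outside the 15-day window, so it keeps its recording date.
F, as a property-tax lien, has superpriority and ranks first.
The other liens, earliest effective date first: A (2022-04-27), E (2023-02-14), D (2024-01-19), B (2024-05-28), C (2024-05-30).
Because F would otherwise rank above C, the subordination swaps them.

C, A, E, D, B, F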